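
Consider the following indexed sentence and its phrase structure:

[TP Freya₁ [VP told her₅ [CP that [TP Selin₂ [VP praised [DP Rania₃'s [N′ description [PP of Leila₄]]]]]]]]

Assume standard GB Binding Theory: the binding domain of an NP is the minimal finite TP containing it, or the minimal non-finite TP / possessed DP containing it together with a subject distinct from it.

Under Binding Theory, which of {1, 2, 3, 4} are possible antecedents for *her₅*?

*her* is a pronoun, so Principle B applies: it must be free in its binding domain.
Binding domain of *her₅*: the matrix TP, whose subject is Freya₁.
*Freya₁* c-commands the pronoun within its binding domain → coindexation would violate Principle B.
*Selin₂*: the pronoun c-commands this R-expression → coindexation would violate Principle C on *Selin₂*.
*Rania₃*: the pronoun c-commands this R-expression → coindexation would violate Principle C on *Rania₃*.
*Leila₄*: the pronoun c-commands this R-expression → coindexation would violate Principle C on *Leila₄*.

none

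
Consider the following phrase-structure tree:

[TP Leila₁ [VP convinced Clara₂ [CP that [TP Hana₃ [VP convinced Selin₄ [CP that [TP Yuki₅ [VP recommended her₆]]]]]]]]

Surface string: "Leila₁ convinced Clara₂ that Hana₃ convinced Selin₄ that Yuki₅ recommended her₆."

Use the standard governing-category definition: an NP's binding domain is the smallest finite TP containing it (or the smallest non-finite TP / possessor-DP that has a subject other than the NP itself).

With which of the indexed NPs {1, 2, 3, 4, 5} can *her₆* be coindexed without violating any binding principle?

*her* is a pronoun, so Principle B applies: it must be free in its binding domain.
Binding domain of *her₆*: the embedded TP, whose subject is Yuki₅.
*Leila₁* c-commands the pronoun but from outside its binding domain, and is not c-commanded by it → coindexation permitted.
*Clara₂* c-commands the pronoun but from outside its binding domain, and is not c-commanded by it → coindexation permitted.
*Hana₃* c-commands the pronoun but from outside its binding domain, and is not c-commanded by it → coindexation permitted.
*Selin₄* c-commands the pronoun but from outside its binding domain, and is not c-commanded by it → coindexation permitted.
*Yuki₅* c-commands the pronoun within its binding domain → coindexation would violate Principle B.

{1, 2, 3, 4}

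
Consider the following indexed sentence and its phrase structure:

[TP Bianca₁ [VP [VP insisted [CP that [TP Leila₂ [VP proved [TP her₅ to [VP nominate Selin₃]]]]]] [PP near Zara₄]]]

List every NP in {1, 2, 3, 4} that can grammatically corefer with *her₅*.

{1, 4}

*her* is a pronoun, so Principle B applies: it must be free in its binding domain.
Binding domain of *her₅*: the embedded TP, whose subject is Leila₂.
*Bianca₁* c-commands the pronoun but from outside its binding domain, and is not c-commanded by it → coindexation permitted.
*Leila₂* c-commands the pronoun within its binding domain → coindexation would violate Principle B.
*Selin₃*: the pronoun c-commands this R-expression → coindexation would violate Principle C on *Selin₃*.
*Zara₄* and the pronoun do not c-command one another → neither Principle B nor Principle C is at stake; coindexation permitted.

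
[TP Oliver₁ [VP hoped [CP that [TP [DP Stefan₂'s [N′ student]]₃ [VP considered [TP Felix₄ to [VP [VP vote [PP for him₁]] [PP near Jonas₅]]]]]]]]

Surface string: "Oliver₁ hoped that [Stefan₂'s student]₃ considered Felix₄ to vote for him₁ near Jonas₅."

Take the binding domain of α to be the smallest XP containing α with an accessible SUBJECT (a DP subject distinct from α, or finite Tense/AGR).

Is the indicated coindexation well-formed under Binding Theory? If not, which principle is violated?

grammatical

The two coindexed NPs are *Oliver₁* and *him₁*.
*him₁* is a pronoun; its binding domain is the embedded TP, whose subject is Felix₄. Within that domain it is c-commanded only by *Felix₄*, which carries a different index — the pronoun is free locally, so Principle B holds.
*Oliver₁* is an R-expression; *him₁* does not c-command it, and no other NP shares its index, so Principle C is satisfied.
All principles are respected.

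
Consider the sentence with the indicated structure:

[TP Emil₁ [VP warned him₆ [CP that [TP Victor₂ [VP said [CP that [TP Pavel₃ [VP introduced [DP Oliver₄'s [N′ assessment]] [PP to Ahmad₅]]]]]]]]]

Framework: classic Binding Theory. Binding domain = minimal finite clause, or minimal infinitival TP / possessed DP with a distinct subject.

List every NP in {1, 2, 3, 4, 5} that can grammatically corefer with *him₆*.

*him* is a pronoun, so Principle B applies: it must be free in its binding domain.
Binding domain of *him₆*: the matrix TP, whose subject is Emil₁.
*Emil₁* c-commands the pronoun within its binding domain → coindexation would violate Principle B.
*Victor₂*: the pronoun c-commands this R-expression → coindexation would violate Principle C on *Victor₂*.
*Pavel₃*: the pronoun c-commands this R-expression → coindexation would violate Principle C on *Pavel₃*.
*Oliver₄*: the pronoun c-commands this R-expression → coindexation would violate Principle C on *Oliver₄*.
*Ahmad₅*: the pronoun c-commands this R-expression → coindexation would violate Principle C on *Ahmad₅*.

none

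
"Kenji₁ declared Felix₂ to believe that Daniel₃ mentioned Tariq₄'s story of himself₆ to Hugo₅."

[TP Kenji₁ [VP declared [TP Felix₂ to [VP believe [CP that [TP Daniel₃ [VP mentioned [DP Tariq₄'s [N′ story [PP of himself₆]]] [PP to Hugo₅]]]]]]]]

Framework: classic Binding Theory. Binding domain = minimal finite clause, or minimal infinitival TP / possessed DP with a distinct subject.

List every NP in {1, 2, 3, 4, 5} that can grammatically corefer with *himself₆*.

*himself* is an anaphor, so Principle A applies: it must be bound in its binding domain.
Binding domain of *himself₆*: the possessed DP, whose subject is Tariq₄.
*Kenji₁* c-commands the anaphor but is outside its binding domain → cannot satisfy Principle A.
*Felix₂* c-commands the anaphor but is outside its binding domain → cannot satisfy Principle A.
*Daniel₃* c-commands the anaphor but is outside its binding domain → cannot satisfy Principle A.
*Tariq₄* c-commands the anaphor within its binding domain → licit binder.
*Hugo₅* does not c-command the anaphor → cannot bind it.

{4}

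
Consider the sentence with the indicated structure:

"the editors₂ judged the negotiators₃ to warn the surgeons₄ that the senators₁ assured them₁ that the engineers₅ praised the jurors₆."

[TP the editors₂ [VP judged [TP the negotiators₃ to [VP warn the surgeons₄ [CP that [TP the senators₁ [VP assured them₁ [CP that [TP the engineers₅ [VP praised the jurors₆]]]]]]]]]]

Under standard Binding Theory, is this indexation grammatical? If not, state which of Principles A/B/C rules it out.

The two coindexed NPs are *the senators₁* and *them₁*.
*them₁* is a pronoun. Its binding domain is the embedded TP, whose subject is the senators₁.
*the senators₁* c-commands it within that domain and carries the same index.
The pronoun is locally bound → Principle B violation.

Principle B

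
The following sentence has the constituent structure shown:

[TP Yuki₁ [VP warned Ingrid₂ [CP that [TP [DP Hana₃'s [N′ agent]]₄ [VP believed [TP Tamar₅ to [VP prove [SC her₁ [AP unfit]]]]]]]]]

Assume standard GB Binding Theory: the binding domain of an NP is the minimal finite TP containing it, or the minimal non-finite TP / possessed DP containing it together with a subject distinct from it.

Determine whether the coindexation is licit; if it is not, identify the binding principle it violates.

The two coindexed NPs are *Yuki₁* and *her₁*.
*her₁* is a pronoun; its binding domain is the embedded TP, whose subject is Tamar₅. Within that domain it is c-commanded only by *Tamar₅*, which carries a different index — the pronoun is free locally, so Principle B holds.
*Yuki₁* is an R-expression; *her₁* does not c-command it, and no other NP shares its index, so Principle C is satisfied.
All principles are respected.

grammatical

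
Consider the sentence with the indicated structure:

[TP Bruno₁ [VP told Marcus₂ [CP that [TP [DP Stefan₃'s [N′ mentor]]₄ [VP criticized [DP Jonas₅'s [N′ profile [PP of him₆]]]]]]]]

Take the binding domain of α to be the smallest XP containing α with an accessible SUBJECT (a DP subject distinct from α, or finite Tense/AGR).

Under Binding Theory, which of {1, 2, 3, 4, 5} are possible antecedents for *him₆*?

*him* is a pronoun, so Principle B applies: it must be free in its binding domain.
Binding domain of *him₆*: the possessed DP, whose subject is Jonas₅.
*Bruno₁* c-commands the pronoun but from outside its binding domain, and is not c-commanded by it → coindexation permitted.
*Marcus₂* c-commands the pronoun but from outside its binding domain, and is not c-commanded by it → coindexation permitted.
*Stefan₃* and the pronoun do not c-command one another → neither Principle B nor Principle C is at stake; coindexation permitted.
*[Stefan₃'s mentor]₄* c-commands the pronoun but from outside its binding domain, and is not c-commanded by it → coindexation permitted.
*Jonas₅* c-commands the pronoun within its binding domain → coindexation would violate Principle B.

{1, 2, 3, 4}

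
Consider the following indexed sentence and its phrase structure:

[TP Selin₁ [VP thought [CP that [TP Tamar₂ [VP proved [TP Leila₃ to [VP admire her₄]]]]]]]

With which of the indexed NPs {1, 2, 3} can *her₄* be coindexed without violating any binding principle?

{1, 2}

*her* is a pronoun, so Principle B applies: it must be free in its binding domain.
Binding domain of *her₄*: the embedded TP, whose subject is Leila₃.
*Selin₁* c-commands the pronoun but from outside its binding domain, and is not c-commanded by it → coindexation permitted.
*Tamar₂* c-commands the pronoun but from outside its binding domain, and is not c-commanded by it → coindexation permitted.
*Leila₃* c-commands the pronoun within its binding domain → coindexation would violate Principle B.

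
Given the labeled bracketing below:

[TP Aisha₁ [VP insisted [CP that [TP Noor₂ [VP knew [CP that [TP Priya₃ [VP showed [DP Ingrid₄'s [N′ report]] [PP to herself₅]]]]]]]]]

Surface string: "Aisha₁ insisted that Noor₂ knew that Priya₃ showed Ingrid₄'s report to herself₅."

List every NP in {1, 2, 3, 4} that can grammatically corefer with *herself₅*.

{3}

*herself* is an anaphor, so Principle A applies: it must be bound in its binding domain.
Binding domain of *herself₅*: the embedded TP, whose subject is Priya₃.
*Aisha₁* c-commands the anaphor but is outside its binding domain → cannot satisfy Principle A.
*Noor₂* c-commands the anaphor but is outside its binding domain → cannot satisfy Principle A.
*Priya₃* c-commands the anaphor within its binding domain → licit binder.
*Ingrid₄* does not c-command the anaphor → cannot bind it.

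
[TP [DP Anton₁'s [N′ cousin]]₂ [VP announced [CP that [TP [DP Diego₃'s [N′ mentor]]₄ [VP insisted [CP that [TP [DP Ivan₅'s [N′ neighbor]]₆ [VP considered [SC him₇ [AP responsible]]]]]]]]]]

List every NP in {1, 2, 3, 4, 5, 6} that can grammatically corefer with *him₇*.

{1, 2, 3, 4, 5}

*him* is a pronoun, so Principle B applies: it must be free in its binding domain.
Binding domain of *him₇*: the embedded TP, whose subject is [Ivan₅'s neighbor]₆.
*Anton₁* and the pronoun do not c-command one another → neither Principle B nor Principle C is at stake; coindexation permitted.
*[Anton₁'s cousin]₂* c-commands the pronoun but from outside its binding domain, and is not c-commanded by it → coindexation permitted.
*Diego₃* and the pronoun do not c-command one another → neither Principle B nor Principle C is at stake; coindexation permitted.
*[Diego₃'s mentor]₄* c-commands the pronoun but from outside its binding domain, and is not c-commanded by it → coindexation permitted.
*Ivan₅* and the pronoun do not c-command one another → neither Principle B nor Principle C is at stake; coindexation permitted.
*[Ivan₅'s neighbor]₆* c-commands the pronoun within its binding domain → coindexation would violate Principle B.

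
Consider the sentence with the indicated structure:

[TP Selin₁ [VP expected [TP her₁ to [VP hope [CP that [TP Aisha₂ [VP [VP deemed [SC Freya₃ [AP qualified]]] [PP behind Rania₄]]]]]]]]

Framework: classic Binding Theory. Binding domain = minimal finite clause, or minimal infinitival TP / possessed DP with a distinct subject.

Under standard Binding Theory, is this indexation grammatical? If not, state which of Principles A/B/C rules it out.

Principle B

The two coindexed NPs are *Selin₁* and *her₁*.
*her₁* is a pronoun. Its binding domain is the matrix TP, whose subject is Selin₁.
*Selin₁* c-commands it within that domain and carries the same index.
The pronoun is locally bound → Principle B violation.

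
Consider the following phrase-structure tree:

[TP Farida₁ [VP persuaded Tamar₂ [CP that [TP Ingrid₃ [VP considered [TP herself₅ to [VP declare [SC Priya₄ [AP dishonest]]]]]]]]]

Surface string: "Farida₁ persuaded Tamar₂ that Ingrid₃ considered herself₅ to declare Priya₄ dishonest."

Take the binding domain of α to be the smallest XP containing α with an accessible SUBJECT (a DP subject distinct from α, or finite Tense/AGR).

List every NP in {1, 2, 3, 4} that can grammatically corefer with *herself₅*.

*herself* is an anaphor, so Principle A applies: it must be bound in its binding domain.
Binding domain of *herself₅*: the embedded TP, whose subject is Ingrid₃.
*Farida₁* c-commands the anaphor but is outside its binding domain → cannot satisfy Principle A.
*Tamar₂* c-commands the anaphor but is outside its binding domain → cannot satisfy Principle A.
*Ingrid₃* c-commands the anaphor within its binding domain → licit binder.
*Priya₄* does not c-command the anaphor → cannot bind it.

{3}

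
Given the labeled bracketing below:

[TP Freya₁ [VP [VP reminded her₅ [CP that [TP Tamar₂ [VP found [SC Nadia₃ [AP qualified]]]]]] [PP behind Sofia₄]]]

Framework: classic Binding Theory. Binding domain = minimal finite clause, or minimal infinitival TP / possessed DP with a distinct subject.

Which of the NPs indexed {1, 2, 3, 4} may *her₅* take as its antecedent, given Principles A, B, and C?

{4}

*her* is a pronoun, so Principle B applies: it must be free in its binding domain.
Binding domain of *her₅*: the matrix TP, whose subject is Freya₁.
*Freya₁* c-commands the pronoun within its binding domain → coindexation would violate Principle B.
*Tamar₂*: the pronoun c-commands this R-expression → coindexation would violate Principle C on *Tamar₂*.
*Nadia₃*: the pronoun c-commands this R-expression → coindexation would violate Principle C on *Nadia₃*.
*Sofia₄* and the pronoun do not c-command one another → neither Principle B nor Principle C is at stake; coindexation permitted.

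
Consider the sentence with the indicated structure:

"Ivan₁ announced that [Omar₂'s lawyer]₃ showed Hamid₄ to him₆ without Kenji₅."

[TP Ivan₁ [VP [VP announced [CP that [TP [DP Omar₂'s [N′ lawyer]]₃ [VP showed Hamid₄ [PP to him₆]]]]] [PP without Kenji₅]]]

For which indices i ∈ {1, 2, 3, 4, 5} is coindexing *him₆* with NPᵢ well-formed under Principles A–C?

*him* is a pronoun, so Principle B applies: it must be free in its binding domain.
Binding domain of *him₆*: the embedded TP, whose subject is [Omar₂'s lawyer]₃.
*Ivan₁* c-commands the pronoun but from outside its binding domain, and is not c-commanded by it → coindexation permitted.
*Omar₂* and the pronoun do not c-command one another → neither Principle B nor Principle C is at stake; coindexation permitted.
*[Omar₂'s lawyer]₃* c-commands the pronoun within its binding domain → coindexation would violate Principle B.
*Hamid₄* c-commands the pronoun within its binding domain → coindexation would violate Principle B.
*Kenji₅* and the pronoun do not c-command one another → neither Principle B nor Principle C is at stake; coindexation permitted.

{1, 2, 5}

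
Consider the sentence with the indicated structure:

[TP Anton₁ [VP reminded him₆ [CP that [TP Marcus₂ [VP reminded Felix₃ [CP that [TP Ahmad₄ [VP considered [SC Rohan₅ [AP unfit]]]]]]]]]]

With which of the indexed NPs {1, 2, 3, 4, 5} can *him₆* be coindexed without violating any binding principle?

none

*him* is a pronoun, so Principle B applies: it must be free in its binding domain.
Binding domain of *him₆*: the matrix TP, whose subject is Anton₁.
*Anton₁* c-commands the pronoun within its binding domain → coindexation would violate Principle B.
*Marcus₂*: the pronoun c-commands this R-expression → coindexation would violate Principle C on *Marcus₂*.
*Felix₃*: the pronoun c-commands this R-expression → coindexation would violate Principle C on *Felix₃*.
*Ahmad₄*: the pronoun c-commands this R-expression → coindexation would violate Principle C on *Ahmad₄*.
*Rohan₅*: the pronoun c-commands this R-expression → coindexation would violate Principle C on *Rohan₅*.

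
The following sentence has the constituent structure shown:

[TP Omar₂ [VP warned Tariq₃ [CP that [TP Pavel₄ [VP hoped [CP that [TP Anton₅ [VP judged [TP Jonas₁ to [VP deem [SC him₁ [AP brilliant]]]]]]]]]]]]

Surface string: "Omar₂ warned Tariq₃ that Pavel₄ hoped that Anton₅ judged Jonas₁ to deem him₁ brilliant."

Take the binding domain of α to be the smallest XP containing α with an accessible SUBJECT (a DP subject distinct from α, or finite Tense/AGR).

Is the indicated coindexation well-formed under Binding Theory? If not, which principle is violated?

Principle B

The two coindexed NPs are *Jonas₁* and *him₁*.
*him₁* is a pronoun. Its binding domain is the embedded TP, whose subject is Jonas₁.
*Jonas₁* c-commands it within that domain and carries the same index.
The pronoun is locally bound → Principle B violation.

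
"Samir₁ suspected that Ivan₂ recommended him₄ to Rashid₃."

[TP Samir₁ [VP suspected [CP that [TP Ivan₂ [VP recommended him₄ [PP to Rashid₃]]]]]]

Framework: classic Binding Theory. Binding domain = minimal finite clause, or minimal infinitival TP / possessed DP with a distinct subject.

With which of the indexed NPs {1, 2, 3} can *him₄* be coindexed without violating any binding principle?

*him* is a pronoun, so Principle B applies: it must be free in its binding domain.
Binding domain of *him₄*: the embedded TP, whose subject is Ivan₂.
*Samir₁* c-commands the pronoun but from outside its binding domain, and is not c-commanded by it → coindexation permitted.
*Ivan₂* c-commands the pronoun within its binding domain → coindexation would violate Principle B.
*Rashid₃*: the pronoun c-commands this R-expression → coindexation would violate Principle C on *Rashid₃*.

{1}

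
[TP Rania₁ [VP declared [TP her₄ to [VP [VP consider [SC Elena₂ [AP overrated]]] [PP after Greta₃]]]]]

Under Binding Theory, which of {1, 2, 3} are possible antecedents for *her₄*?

*her* is a pronoun, so Principle B applies: it must be free in its binding domain.
Binding domain of *her₄*: the matrix TP, whose subject is Rania₁.
*Rania₁* c-commands the pronoun within its binding domain → coindexation would violate Principle B.
*Elena₂*: the pronoun c-commands this R-expression → coindexation would violate Principle C on *Elena₂*.
*Greta₃*: the pronoun c-commands this R-expression → coindexation would violate Principle C on *Greta₃*.

none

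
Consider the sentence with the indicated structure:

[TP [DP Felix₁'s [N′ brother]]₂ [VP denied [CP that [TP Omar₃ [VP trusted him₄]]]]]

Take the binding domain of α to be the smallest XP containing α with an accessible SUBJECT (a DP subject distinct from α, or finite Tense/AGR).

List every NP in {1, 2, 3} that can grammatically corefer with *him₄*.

*him* is a pronoun, so Principle B applies: it must be free in its binding domain.
Binding domain of *him₄*: the embedded TP, whose subject is Omar₃.
*Felix₁* and the pronoun do not c-command one another → neither Principle B nor Principle C is at stake; coindexation permitted.
*[Felix₁'s brother]₂* c-commands the pronoun but from outside its binding domain, and is not c-commanded by it → coindexation permitted.
*Omar₃* c-commands the pronoun within its binding domain → coindexation would violate Principle B.

{1, 2}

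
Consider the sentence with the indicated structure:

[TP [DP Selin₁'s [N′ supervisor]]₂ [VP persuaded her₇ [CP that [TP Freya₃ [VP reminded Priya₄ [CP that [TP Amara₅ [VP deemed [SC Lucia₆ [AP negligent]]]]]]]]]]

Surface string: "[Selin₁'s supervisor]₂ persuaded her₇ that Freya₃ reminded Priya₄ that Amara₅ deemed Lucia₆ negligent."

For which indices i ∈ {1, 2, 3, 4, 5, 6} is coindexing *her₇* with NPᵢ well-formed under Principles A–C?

*her* is a pronoun, so Principle B applies: it must be free in its binding domain.
Binding domain of *her₇*: the matrix TP, whose subject is [Selin₁'s supervisor]₂.
*Selin₁* and the pronoun do not c-command one another → neither Principle B nor Principle C is at stake; coindexation permitted.
*[Selin₁'s supervisor]₂* c-commands the pronoun within its binding domain → coindexation would violate Principle B.
*Freya₃*: the pronoun c-commands this R-expression → coindexation would violate Principle C on *Freya₃*.
*Priya₄*: the pronoun c-commands this R-expression → coindexation would violate Principle C on *Priya₄*.
*Amara₅*: the pronoun c-commands this R-expression → coindexation would violate Principle C on *Amara₅*.
*Lucia₆*: the pronoun c-commands this R-expression → coindexation would violate Principle C on *Lucia₆*.

{1}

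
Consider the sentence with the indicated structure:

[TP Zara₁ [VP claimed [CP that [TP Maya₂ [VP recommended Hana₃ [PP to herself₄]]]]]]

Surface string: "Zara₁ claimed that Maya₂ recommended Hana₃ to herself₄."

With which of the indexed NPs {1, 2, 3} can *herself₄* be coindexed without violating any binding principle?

*herself* is an anaphor, so Principle A applies: it must be bound in its binding domain.
Binding domain of *herself₄*: the embedded TP, whose subject is Maya₂.
*Zara₁* c-commands the anaphor but is outside its binding domain → cannot satisfy Principle A.
*Maya₂* c-commands the anaphor within its binding domain → licit binder.
*Hana₃* c-commands the anaphor within its binding domain → licit binder.

{2, 3}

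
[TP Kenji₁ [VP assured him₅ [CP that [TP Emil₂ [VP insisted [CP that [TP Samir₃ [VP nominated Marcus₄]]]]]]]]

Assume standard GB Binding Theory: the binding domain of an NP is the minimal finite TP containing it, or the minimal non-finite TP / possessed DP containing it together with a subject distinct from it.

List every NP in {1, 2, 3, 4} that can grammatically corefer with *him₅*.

none

*him* is a pronoun, so Principle B applies: it must be free in its binding domain.
Binding domain of *him₅*: the matrix TP, whose subject is Kenji₁.
*Kenji₁* c-commands the pronoun within its binding domain → coindexation would violate Principle B.
*Emil₂*: the pronoun c-commands this R-expression → coindexation would violate Principle C on *Emil₂*.
*Samir₃*: the pronoun c-commands this R-expression → coindexation would violate Principle C on *Samir₃*.
*Marcus₄*: the pronoun c-commands this R-expression → coindexation would violate Principle C on *Marcus₄*.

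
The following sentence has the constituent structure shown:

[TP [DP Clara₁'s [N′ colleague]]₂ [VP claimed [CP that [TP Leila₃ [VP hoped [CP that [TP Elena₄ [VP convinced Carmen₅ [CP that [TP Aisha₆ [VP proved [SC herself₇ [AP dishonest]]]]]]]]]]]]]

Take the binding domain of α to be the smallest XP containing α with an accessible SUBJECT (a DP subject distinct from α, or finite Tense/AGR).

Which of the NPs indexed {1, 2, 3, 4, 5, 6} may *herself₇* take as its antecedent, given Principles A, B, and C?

*herself* is an anaphor, so Principle A applies: it must be bound in its binding domain.
Binding domain of *herself₇*: the embedded TP, whose subject is Aisha₆.
*Clara₁* does not c-command the anaphor → cannot bind it.
*[Clara₁'s colleague]₂* c-commands the anaphor but is outside its binding domain → cannot satisfy Principle A.
*Leila₃* c-commands the anaphor but is outside its binding domain → cannot satisfy Principle A.
*Elena₄* c-commands the anaphor but is outside its binding domain → cannot satisfy Principle A.
*Carmen₅* c-commands the anaphor but is outside its binding domain → cannot satisfy Principle A.
*Aisha₆* c-commands the anaphor within its binding domain → licit binder.

{6}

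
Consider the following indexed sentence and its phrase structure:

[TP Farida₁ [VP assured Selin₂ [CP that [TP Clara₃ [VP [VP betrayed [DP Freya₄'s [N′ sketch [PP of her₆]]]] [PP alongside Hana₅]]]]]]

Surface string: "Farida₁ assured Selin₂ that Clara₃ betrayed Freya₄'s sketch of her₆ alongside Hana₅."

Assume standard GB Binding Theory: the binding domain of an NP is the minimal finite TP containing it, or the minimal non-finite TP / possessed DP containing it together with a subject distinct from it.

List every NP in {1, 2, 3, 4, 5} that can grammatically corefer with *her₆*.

*her* is a pronoun, so Principle B applies: it must be free in its binding domain.
Binding domain of *her₆*: the possessed DP, whose subject is Freya₄.
*Farida₁* c-commands the pronoun but from outside its binding domain, and is not c-commanded by it → coindexation permitted.
*Selin₂* c-commands the pronoun but from outside its binding domain, and is not c-commanded by it → coindexation permitted.
*Clara₃* c-commands the pronoun but from outside its binding domain, and is not c-commanded by it → coindexation permitted.
*Freya₄* c-commands the pronoun within its binding domain → coindexation would violate Principle B.
*Hana₅* and the pronoun do not c-command one another → neither Principle B nor Principle C is at stake; coindexation permitted.

{1, 2, 3, 5}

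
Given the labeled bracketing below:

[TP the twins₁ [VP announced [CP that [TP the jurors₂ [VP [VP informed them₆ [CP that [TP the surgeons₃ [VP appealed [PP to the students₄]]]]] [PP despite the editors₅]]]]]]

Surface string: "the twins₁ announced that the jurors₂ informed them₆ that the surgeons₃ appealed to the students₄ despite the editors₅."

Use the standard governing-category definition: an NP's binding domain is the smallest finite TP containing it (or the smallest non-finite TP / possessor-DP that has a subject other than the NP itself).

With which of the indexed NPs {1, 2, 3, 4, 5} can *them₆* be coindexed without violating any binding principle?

*them* is a pronoun, so Principle B applies: it must be free in its binding domain.
Binding domain of *them₆*: the embedded TP, whose subject is the jurors₂.
*the twins₁* c-commands the pronoun but from outside its binding domain, and is not c-commanded by it → coindexation permitted.
*the jurors₂* c-commands the pronoun within its binding domain → coindexation would violate Principle B.
*the surgeons₃*: the pronoun c-commands this R-expression → coindexation would violate Principle C on *the surgeons₃*.
*the students₄*: the pronoun c-commands this R-expression → coindexation would violate Principle C on *the students₄*.
*the editors₅* and the pronoun do not c-command one another → neither Principle B nor Principle C is at stake; coindexation permitted.

{1, 5}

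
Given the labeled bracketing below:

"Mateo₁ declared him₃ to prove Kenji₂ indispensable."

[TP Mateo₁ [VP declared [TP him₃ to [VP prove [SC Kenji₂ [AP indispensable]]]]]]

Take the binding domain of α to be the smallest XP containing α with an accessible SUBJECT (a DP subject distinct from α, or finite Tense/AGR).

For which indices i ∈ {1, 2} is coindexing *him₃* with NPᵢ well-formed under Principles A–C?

*him* is a pronoun, so Principle B applies: it must be free in its binding domain.
Binding domain of *him₃*: the matrix TP, whose subject is Mateo₁.
*Mateo₁* c-commands the pronoun within its binding domain → coindexation would violate Principle B.
*Kenji₂*: the pronoun c-commands this R-expression → coindexation would violate Principle C on *Kenji₂*.

none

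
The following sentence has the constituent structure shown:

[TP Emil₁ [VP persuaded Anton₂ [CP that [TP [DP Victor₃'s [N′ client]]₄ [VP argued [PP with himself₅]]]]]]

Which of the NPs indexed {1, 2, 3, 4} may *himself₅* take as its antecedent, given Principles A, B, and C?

{4}

*himself* is an anaphor, so Principle A applies: it must be bound in its binding domain.
Binding domain of *himself₅*: the embedded TP, whose subject is [Victor₃'s client]₄.
*Emil₁* c-commands the anaphor but is outside its binding domain → cannot satisfy Principle A.
*Anton₂* c-commands the anaphor but is outside its binding domain → cannot satisfy Principle A.
*Victor₃* does not c-command the anaphor → cannot bind it.
*[Victor₃'s client]₄* c-commands the anaphor within its binding domain → licit binder.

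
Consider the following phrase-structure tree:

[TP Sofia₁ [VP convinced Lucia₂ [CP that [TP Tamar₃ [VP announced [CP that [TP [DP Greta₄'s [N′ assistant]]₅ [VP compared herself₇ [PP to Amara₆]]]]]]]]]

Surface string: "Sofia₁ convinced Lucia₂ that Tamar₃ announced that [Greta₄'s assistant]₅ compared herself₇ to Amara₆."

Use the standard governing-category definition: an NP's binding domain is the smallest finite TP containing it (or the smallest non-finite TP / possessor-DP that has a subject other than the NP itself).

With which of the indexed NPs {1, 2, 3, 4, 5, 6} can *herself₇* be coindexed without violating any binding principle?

*herself* is an anaphor, so Principle A applies: it must be bound in its binding domain.
Binding domain of *herself₇*: the embedded TP, whose subject is [Greta₄'s assistant]₅.
*Sofia₁* c-commands the anaphor but is outside its binding domain → cannot satisfy Principle A.
*Lucia₂* c-commands the anaphor but is outside its binding domain → cannot satisfy Principle A.
*Tamar₃* c-commands the anaphor but is outside its binding domain → cannot satisfy Principle A.
*Greta₄* does not c-command the anaphor → cannot bind it.
*[Greta₄'s assistant]₅* c-commands the anaphor within its binding domain → licit binder.
*Amara₆* does not c-command the anaphor → cannot bind it.

{5}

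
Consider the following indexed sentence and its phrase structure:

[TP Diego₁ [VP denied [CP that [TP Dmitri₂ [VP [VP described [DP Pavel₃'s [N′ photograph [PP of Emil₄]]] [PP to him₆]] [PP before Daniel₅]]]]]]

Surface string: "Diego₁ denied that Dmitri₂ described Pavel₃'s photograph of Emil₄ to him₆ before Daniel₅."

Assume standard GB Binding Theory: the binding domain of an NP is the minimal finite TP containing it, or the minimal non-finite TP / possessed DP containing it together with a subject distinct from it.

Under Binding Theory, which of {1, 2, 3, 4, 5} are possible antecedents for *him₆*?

*him* is a pronoun, so Principle B applies: it must be free in its binding domain.
Binding domain of *him₆*: the embedded TP, whose subject is Dmitri₂.
*Diego₁* c-commands the pronoun but from outside its binding domain, and is not c-commanded by it → coindexation permitted.
*Dmitri₂* c-commands the pronoun within its binding domain → coindexation would violate Principle B.
*Pavel₃* and the pronoun do not c-command one another → neither Principle B nor Principle C is at stake; coindexation permitted.
*Emil₄* and the pronoun do not c-command one another → neither Principle B nor Principle C is at stake; coindexation permitted.
*Daniel₅* and the pronoun do not c-command one another → neither Principle B nor Principle C is at stake; coindexation permitted.

{1, 3, 4, 5}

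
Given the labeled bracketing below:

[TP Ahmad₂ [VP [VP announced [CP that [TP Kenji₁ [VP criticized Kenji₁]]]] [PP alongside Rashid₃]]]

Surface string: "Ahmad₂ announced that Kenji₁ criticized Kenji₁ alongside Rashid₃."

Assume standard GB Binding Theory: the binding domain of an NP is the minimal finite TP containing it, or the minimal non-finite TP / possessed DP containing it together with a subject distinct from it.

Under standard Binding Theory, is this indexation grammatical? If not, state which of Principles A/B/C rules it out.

Principle C

The two coindexed NPs are *Kenji₁* (the higher occurrence) and *Kenji₁* (the lower occurrence).
*Kenji₁* (the lower occurrence) is an R-expression. Principle C requires it to be free everywhere.
*Kenji₁* (the higher occurrence) c-commands it and carries the same index.
The R-expression is bound → Principle C violation.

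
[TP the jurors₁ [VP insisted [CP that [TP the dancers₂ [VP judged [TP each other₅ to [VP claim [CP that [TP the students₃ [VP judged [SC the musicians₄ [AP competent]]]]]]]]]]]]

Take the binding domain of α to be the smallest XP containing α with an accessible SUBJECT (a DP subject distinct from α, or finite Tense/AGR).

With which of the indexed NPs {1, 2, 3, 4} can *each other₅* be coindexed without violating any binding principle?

*each other* is an anaphor, so Principle A applies: it must be bound in its binding domain.
Binding domain of *each other₅*: the embedded TP, whose subject is the dancers₂.
*the jurors₁* c-commands the anaphor but is outside its binding domain → cannot satisfy Principle A.
*the dancers₂* c-commands the anaphor within its binding domain → licit binder.
*the students₃* does not c-command the anaphor → cannot bind it.
*the musicians₄* does not c-command the anaphor → cannot bind it.

{2}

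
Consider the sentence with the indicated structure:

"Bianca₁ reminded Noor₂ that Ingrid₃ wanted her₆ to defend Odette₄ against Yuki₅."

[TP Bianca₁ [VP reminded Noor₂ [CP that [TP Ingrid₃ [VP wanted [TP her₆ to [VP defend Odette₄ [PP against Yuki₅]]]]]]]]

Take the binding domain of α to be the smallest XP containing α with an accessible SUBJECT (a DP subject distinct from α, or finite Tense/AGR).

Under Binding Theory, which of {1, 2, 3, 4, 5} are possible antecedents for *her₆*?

{1, 2}

*her* is a pronoun, so Principle B applies: it must be free in its binding domain.
Binding domain of *her₆*: the embedded TP, whose subject is Ingrid₃.
*Bianca₁* c-commands the pronoun but from outside its binding domain, and is not c-commanded by it → coindexation permitted.
*Noor₂* c-commands the pronoun but from outside its binding domain, and is not c-commanded by it → coindexation permitted.
*Ingrid₃* c-commands the pronoun within its binding domain → coindexation would violate Principle B.
*Odette₄*: the pronoun c-commands this R-expression → coindexation would violate Principle C on *Odette₄*.
*Yuki₅*: the pronoun c-commands this R-expression → coindexation would violate Principle C on *Yuki₅*.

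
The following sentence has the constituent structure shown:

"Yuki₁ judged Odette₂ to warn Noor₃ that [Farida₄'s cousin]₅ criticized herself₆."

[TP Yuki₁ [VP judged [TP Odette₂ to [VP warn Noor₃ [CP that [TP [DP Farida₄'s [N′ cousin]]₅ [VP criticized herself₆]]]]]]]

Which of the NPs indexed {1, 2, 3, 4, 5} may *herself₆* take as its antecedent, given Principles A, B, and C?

{5}

*herself* is an anaphor, so Principle A applies: it must be bound in its binding domain.
Binding domain of *herself₆*: the embedded TP, whose subject is [Farida₄'s cousin]₅.
*Yuki₁* c-commands the anaphor but is outside its binding domain → cannot satisfy Principle A.
*Odette₂* c-commands the anaphor but is outside its binding domain → cannot satisfy Principle A.
*Noor₃* c-commands the anaphor but is outside its binding domain → cannot satisfy Principle A.
*Farida₄* does not c-command the anaphor → cannot bind it.
*[Farida₄'s cousin]₅* c-commands the anaphor within its binding domain → licit binder.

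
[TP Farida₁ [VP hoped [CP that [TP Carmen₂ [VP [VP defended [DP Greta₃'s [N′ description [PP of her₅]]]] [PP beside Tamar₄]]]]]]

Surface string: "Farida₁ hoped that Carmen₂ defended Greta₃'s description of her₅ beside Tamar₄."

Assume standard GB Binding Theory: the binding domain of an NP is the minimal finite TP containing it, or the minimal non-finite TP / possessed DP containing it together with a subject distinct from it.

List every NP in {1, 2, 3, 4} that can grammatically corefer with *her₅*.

*her* is a pronoun, so Principle B applies: it must be free in its binding domain.
Binding domain of *her₅*: the possessed DP, whose subject is Greta₃.
*Farida₁* c-commands the pronoun but from outside its binding domain, and is not c-commanded by it → coindexation permitted.
*Carmen₂* c-commands the pronoun but from outside its binding domain, and is not c-commanded by it → coindexation permitted.
*Greta₃* c-commands the pronoun within its binding domain → coindexation would violate Principle B.
*Tamar₄* and the pronoun do not c-command one another → neither Principle B nor Principle C is at stake; coindexation permitted.

{1, 2, 4}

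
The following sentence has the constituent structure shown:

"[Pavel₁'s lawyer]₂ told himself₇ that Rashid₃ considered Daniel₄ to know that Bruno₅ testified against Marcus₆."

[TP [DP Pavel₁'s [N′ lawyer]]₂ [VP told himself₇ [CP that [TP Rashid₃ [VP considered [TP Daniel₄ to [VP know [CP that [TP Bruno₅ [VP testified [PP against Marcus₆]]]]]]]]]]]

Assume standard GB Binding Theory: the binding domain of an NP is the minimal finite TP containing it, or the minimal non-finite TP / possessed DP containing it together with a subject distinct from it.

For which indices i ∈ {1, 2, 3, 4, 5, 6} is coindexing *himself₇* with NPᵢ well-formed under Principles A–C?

{2}

*himself* is an anaphor, so Principle A applies: it must be bound in its binding domain.
Binding domain of *himself₇*: the matrix TP, whose subject is [Pavel₁'s lawyer]₂.
*Pavel₁* does not c-command the anaphor → cannot bind it.
*[Pavel₁'s lawyer]₂* c-commands the anaphor within its binding domain → licit binder.
*Rashid₃* does not c-command the anaphor → cannot bind it.
*Daniel₄* does not c-command the anaphor → cannot bind it.
*Bruno₅* does not c-command the anaphor → cannot bind it.
*Marcus₆* does not c-command the anaphor → cannot bind it.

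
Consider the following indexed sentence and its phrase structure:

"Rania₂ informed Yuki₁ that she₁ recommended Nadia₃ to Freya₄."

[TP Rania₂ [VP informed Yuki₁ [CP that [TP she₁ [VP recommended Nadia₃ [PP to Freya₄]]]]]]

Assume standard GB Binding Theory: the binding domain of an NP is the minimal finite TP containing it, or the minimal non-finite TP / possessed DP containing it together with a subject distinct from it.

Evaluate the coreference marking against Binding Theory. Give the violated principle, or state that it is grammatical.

The two coindexed NPs are *Yuki₁* and *she₁*.
*she₁* is a pronoun; nothing c-commands it within its binding domain (the embedded TP.), so Principle B holds trivially.
*Yuki₁* is an R-expression; *she₁* does not c-command it, and no other NP shares its index, so Principle C is satisfied.
All principles are respected.

grammatical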